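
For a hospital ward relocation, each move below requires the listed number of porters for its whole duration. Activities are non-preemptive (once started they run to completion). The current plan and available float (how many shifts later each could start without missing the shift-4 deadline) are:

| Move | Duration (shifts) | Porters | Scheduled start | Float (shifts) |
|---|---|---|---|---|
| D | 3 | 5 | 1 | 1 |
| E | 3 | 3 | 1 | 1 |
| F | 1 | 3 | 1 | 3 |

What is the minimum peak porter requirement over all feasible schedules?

Early-start (D@1, E@1, F@1) gives peak 11: s1:11  s2:8  s3:8  s4:0.
Shift F→4.
Schedule D@1, E@1, F@4: s1:8  s2:8  s3:8  s4:3 — peak 8.
No arrangement of the 16 feasible schedules does better.

8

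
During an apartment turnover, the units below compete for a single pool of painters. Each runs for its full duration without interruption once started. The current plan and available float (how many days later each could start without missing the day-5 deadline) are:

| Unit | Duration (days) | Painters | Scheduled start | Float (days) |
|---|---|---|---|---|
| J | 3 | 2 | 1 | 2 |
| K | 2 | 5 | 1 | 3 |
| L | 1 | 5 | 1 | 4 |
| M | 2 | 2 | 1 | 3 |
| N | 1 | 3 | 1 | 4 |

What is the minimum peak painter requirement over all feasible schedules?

7

Early-start (J@1, K@1, L@1, M@1, N@1) gives peak 17: d1:17  d2:9  d3:2  d4:0  d5:0.
Shift L→3, M→4, N→4.
Schedule J@1, K@1, L@3, M@4, N@4: d1:7  d2:7  d3:7  d4:5  d5:2 — peak 7.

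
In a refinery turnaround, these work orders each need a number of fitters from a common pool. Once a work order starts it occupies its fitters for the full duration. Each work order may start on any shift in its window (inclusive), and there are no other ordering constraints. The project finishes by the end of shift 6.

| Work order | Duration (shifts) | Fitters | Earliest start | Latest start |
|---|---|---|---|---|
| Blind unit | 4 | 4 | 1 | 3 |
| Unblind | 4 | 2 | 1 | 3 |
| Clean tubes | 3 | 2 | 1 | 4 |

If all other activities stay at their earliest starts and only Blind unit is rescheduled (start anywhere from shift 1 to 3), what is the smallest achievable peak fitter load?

Blind unit@1: s1:8  s2:8  s3:8  s4:6  s5:0  s6:0 → peak 8
Blind unit@2: s1:4  s2:8  s3:8  s4:6  s5:4  s6:0 → peak 8
Blind unit@3: s1:4  s2:4  s3:8  s4:6  s5:4  s6:4 → peak 8
Best is Blind unit@1, peak 8.

8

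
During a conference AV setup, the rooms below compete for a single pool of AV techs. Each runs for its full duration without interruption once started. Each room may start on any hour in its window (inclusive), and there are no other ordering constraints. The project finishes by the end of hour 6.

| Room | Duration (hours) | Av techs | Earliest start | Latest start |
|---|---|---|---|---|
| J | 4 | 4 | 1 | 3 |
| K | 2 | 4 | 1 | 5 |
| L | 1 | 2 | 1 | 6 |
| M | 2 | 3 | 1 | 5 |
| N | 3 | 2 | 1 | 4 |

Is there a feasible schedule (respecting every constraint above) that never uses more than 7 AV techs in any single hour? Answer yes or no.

yes

Schedule J@1, K@5, L@1, M@2, N@4: h1:6  h2:7  h3:7  h4:6  h5:6  h6:6 — peak 7 ≤ 7.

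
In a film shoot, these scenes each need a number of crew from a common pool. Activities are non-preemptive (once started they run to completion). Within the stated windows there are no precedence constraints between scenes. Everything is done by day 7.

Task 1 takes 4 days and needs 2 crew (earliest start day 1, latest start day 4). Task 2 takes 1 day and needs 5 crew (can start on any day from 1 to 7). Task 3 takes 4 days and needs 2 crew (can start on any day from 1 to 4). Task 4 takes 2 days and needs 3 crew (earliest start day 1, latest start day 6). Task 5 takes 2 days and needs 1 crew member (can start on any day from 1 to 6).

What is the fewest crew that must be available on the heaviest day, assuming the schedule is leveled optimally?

Early-start (Task 1@1, Task 2@1, Task 3@1, Task 4@1, Task 5@1) gives peak 13: d1:13  d2:8  d3:4  d4:4  d5:0  d6:0  d7:0.
Shift Task 2→5, Task 4→6.
Schedule Task 1@1, Task 2@5, Task 3@1, Task 4@6, Task 5@1: d1:5  d2:5  d3:4  d4:4  d5:5  d6:3  d7:3 — peak 5.
Total crew member-days = 29 over 7 days ⇒ peak ≥ ⌈29/7⌉ = 5, so 5 is optimal.

5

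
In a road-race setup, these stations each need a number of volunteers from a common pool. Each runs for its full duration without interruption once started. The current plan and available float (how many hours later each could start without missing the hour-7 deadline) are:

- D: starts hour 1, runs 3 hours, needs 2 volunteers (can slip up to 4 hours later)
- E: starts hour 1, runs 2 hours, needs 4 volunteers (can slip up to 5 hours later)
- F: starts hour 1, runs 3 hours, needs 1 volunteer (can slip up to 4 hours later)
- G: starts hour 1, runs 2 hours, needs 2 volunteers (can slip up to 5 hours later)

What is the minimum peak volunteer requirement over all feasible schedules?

Early-start (D@1, E@1, F@1, G@1) gives peak 9: h1:9  h2:9  h3:3  h4:0  h5:0  h6:0  h7:0.
Shift E→4, G→6.
Schedule D@1, E@4, F@1, G@6: h1:3  h2:3  h3:3  h4:4  h5:4  h6:2  h7:2 — peak 4.

4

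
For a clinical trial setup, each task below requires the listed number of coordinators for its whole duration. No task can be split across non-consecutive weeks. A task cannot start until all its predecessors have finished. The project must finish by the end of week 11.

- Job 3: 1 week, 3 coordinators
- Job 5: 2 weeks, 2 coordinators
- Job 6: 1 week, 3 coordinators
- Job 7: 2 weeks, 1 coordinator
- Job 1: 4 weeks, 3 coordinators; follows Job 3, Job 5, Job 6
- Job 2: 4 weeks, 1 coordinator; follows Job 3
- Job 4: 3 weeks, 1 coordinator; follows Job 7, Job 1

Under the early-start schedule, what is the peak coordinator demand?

9

Early-start schedule: Job 3@1, Job 5@1, Job 6@1, Job 7@1, Job 1@3, Job 2@2, Job 4@7.
Load per week: week 1: 9, week 2: 4, week 3: 4, week 4: 4, week 5: 4, week 6: 3, week 7: 1, week 8: 1, week 9: 1, week 10: 0, week 11: 0.
Peak is 9.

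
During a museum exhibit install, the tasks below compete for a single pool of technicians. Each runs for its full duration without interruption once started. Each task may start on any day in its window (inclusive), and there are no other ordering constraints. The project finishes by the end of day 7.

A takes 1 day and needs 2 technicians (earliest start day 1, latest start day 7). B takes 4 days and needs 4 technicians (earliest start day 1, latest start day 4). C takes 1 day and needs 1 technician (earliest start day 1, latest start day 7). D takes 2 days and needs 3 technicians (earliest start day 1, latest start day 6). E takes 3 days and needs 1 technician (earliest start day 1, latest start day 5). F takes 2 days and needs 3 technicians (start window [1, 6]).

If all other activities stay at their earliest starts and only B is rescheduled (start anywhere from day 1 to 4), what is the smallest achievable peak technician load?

10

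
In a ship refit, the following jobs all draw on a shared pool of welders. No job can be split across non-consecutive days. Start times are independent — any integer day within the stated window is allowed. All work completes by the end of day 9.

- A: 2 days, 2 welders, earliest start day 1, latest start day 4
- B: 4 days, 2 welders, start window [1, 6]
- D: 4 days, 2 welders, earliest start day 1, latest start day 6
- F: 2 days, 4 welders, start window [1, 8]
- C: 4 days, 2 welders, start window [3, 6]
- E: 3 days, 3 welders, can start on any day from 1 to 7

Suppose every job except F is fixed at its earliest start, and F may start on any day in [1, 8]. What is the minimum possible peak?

9

F@1: d1:13  d2:13  d3:9  d4:6  d5:2  d6:2  d7:0  d8:0  d9:0 → peak 13
F@2: d1:9  d2:13  d3:13  d4:6  d5:2  d6:2  d7:0  d8:0  d9:0 → peak 13
F@3: d1:9  d2:9  d3:13  d4:10  d5:2  d6:2  d7:0  d8:0  d9:0 → peak 13
F@4: d1:9  d2:9  d3:9  d4:10  d5:6  d6:2  d7:0  d8:0  d9:0 → peak 10
F@5: d1:9  d2:9  d3:9  d4:6  d5:6  d6:6  d7:0  d8:0  d9:0 → peak 9
F@6: d1:9  d2:9  d3:9  d4:6  d5:2  d6:6  d7:4  d8:0  d9:0 → peak 9
F@7: d1:9  d2:9  d3:9  d4:6  d5:2  d6:2  d7:4  d8:4  d9:0 → peak 9
F@8: d1:9  d2:9  d3:9  d4:6  d5:2  d6:2  d7:0  d8:4  d9:4 → peak 9
Best is F@5, peak 9.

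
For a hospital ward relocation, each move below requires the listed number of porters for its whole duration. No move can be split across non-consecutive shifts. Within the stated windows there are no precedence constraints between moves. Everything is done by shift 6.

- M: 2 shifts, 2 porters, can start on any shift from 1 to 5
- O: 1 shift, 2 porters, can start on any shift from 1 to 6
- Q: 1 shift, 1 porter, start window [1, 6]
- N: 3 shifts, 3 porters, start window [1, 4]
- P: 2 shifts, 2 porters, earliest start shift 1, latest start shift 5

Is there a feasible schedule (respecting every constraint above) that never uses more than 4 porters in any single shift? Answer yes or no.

yes

Schedule M@1, O@1, Q@3, N@4, P@2: s1:4  s2:4  s3:3  s4:3  s5:3  s6:3 — peak 4 ≤ 4.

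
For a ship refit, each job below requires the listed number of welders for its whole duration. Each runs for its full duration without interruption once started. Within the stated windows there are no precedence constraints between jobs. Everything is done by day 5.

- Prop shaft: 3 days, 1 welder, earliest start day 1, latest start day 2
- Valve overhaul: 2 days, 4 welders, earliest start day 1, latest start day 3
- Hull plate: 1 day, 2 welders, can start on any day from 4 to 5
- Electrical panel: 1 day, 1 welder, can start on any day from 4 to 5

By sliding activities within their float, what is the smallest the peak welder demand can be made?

5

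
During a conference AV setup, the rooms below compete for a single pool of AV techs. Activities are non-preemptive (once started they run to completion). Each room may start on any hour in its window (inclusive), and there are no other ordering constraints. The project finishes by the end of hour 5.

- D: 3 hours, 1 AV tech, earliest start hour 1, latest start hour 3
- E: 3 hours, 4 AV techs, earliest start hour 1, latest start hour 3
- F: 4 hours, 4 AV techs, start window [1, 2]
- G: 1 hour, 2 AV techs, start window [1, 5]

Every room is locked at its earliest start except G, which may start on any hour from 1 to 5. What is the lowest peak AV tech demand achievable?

9

G@1: h1:11  h2:9  h3:9  h4:4  h5:0 → peak 11
G@2: h1:9  h2:11  h3:9  h4:4  h5:0 → peak 11
G@3: h1:9  h2:9  h3:11  h4:4  h5:0 → peak 11
G@4: h1:9  h2:9  h3:9  h4:6  h5:0 → peak 9
G@5: h1:9  h2:9  h3:9  h4:4  h5:2 → peak 9
Best is G@4, peak 9.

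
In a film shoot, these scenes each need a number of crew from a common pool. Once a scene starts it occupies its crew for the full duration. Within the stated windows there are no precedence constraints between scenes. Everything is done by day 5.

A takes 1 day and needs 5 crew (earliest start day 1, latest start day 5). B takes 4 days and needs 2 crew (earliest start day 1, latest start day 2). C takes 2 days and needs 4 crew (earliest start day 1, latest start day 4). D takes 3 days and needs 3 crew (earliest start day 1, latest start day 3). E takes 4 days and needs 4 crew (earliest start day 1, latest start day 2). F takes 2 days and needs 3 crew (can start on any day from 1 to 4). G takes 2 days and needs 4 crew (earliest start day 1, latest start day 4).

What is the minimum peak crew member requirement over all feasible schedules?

Early-start (A@1, B@1, C@1, D@1, E@1, F@1, G@1) gives peak 25: d1:25  d2:20  d3:9  d4:6  d5:0.
Shift D→3, E→2, F→2, G→4.
Schedule A@1, B@1, C@1, D@3, E@2, F@2, G@4: d1:11  d2:13  d3:12  d4:13  d5:11 — peak 13.

13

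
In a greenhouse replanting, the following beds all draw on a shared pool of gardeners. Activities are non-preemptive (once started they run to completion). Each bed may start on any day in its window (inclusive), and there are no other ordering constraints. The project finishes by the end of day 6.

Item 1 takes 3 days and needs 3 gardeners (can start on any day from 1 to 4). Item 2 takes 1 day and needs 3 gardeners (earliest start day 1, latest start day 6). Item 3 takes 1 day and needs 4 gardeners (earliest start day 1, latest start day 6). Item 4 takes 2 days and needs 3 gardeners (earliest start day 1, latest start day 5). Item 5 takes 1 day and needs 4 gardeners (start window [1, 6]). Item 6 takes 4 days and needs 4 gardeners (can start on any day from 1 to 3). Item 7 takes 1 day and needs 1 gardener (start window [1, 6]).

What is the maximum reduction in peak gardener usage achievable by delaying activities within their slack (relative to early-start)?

Early-start peak: d1:22  d2:10  d3:7  d4:4  d5:0  d6:0 ⇒ 22.
Leveled (Item 1@1, Item 2@1, Item 3@2, Item 4@4, Item 5@6, Item 6@3, Item 7@1): d1:7  d2:7  d3:7  d4:7  d5:7  d6:8 ⇒ 8.
Reduction 22 − 8 = 14.

14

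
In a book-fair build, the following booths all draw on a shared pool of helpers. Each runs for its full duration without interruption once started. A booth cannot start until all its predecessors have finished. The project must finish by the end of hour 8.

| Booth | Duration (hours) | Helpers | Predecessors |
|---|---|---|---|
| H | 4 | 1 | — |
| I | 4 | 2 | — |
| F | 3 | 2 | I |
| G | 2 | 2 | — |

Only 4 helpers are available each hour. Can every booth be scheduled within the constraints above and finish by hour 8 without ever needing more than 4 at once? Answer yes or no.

Schedule H@1, I@1, F@5, G@5: h1:3  h2:3  h3:3  h4:3  h5:4  h6:4  h7:2  h8:0 — peak 4 ≤ 4.

yes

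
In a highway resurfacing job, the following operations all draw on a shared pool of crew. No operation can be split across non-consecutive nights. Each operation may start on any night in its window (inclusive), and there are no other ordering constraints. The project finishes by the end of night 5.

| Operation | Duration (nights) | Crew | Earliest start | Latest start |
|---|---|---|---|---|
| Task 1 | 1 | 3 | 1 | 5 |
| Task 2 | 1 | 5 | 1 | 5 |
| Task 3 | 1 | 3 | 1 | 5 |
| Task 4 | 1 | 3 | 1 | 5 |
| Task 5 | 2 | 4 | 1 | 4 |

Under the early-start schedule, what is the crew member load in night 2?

4

At early start, night 2 has: Task 5.
Demand: 4 = 4.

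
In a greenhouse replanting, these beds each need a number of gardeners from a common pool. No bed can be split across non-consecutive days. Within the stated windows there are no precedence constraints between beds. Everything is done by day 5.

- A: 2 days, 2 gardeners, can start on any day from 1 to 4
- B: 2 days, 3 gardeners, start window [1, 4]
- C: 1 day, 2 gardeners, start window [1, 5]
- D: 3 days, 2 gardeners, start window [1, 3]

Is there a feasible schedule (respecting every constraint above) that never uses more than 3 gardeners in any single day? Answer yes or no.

no

Total gardener-days = 18; over 5 days the average is 18/5 > 3, so some day must exceed 3.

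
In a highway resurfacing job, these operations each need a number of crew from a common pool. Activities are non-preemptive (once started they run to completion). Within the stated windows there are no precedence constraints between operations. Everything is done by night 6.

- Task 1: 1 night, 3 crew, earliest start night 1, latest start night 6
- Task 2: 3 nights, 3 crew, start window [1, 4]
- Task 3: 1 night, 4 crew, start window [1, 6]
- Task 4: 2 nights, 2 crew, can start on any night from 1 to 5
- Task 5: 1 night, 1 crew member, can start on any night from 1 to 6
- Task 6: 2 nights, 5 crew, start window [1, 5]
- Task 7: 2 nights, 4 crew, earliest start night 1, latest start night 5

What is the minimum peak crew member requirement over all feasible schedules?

7

Early-start (Task 1@1, Task 2@1, Task 3@1, Task 4@1, Task 5@1, Task 6@1, Task 7@1) gives peak 22: n1:22  n2:14  n3:3  n4:0  n5:0  n6:0.
Shift Task 3→2, Task 4→4, Task 6→5, Task 7→3.
Schedule Task 1@1, Task 2@1, Task 3@2, Task 4@4, Task 5@1, Task 6@5, Task 7@3: n1:7  n2:7  n3:7  n4:6  n5:7  n6:5 — peak 7.
Total crew member-nights = 39 over 6 nights ⇒ peak ≥ ⌈39/6⌉ = 7, so 7 is optimal.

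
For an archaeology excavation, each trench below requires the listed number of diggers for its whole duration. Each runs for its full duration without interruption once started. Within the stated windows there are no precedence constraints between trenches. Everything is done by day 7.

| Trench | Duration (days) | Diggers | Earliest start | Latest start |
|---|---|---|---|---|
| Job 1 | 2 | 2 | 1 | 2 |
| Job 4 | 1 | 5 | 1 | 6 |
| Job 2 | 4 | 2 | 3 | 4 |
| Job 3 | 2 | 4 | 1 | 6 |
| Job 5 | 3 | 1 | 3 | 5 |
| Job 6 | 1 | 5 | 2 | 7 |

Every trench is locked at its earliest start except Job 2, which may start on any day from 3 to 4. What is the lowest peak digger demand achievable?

11

Job 2@3: d1:11  d2:11  d3:3  d4:3  d5:3  d6:2  d7:0 → peak 11
Job 2@4: d1:11  d2:11  d3:1  d4:3  d5:3  d6:2  d7:2 → peak 11
Best is Job 2@3, peak 11.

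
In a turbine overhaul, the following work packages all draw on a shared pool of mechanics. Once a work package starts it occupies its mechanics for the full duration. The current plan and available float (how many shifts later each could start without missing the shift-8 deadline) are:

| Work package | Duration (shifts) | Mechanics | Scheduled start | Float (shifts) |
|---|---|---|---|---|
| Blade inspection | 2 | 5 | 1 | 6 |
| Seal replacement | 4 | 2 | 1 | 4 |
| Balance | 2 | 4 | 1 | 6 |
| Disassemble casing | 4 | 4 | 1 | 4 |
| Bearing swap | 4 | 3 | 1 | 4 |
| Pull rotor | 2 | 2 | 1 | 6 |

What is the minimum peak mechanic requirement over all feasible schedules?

8

Early-start (Blade inspection@1, Seal replacement@1, Balance@1, Disassemble casing@1, Bearing swap@1, Pull rotor@1) gives peak 20: s1:20  s2:20  s3:9  s4:9  s5:0  s6:0  s7:0  s8:0.
Shift Balance→3, Disassemble casing→5, Bearing swap→5, Pull rotor→3.
Schedule Blade inspection@1, Seal replacement@1, Balance@3, Disassemble casing@5, Bearing swap@5, Pull rotor@3: s1:7  s2:7  s3:8  s4:8  s5:7  s6:7  s7:7  s8:7 — peak 8.
Total mechanic-shifts = 58 over 8 shifts ⇒ peak ≥ ⌈58/8⌉ = 8, so 8 is optimal.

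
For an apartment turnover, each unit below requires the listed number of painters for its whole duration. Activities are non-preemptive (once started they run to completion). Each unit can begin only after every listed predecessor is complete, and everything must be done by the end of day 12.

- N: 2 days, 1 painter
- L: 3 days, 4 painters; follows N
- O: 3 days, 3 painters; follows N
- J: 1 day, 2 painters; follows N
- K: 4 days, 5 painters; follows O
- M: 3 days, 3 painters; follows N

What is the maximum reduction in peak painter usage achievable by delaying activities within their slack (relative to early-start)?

Early-start peak: d1:1  d2:1  d3:12  d4:10  d5:10  d6:5  d7:5  d8:5  d9:5  d10:0  d11:0  d12:0 ⇒ 12.
Leveled (N@1, L@3, O@6, J@3, K@9, M@6): d1:1  d2:1  d3:6  d4:4  d5:4  d6:6  d7:6  d8:6  d9:5  d10:5  d11:5  d12:5 ⇒ 6.
Reduction 12 − 6 = 6.

6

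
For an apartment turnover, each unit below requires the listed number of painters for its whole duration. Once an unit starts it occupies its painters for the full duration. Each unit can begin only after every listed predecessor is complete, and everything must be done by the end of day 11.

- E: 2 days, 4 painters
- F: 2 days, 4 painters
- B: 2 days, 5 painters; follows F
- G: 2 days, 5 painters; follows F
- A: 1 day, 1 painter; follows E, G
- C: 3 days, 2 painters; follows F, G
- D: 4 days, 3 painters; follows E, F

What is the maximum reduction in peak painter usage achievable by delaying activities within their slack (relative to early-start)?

Early-start peak: d1:8  d2:8  d3:13  d4:13  d5:6  d6:5  d7:2  d8:0  d9:0  d10:0  d11:0 ⇒ 13.
Leveled (E@1, F@1, B@3, G@5, A@7, C@7, D@3): d1:8  d2:8  d3:8  d4:8  d5:8  d6:8  d7:3  d8:2  d9:2  d10:0  d11:0 ⇒ 8.
Reduction 13 − 8 = 5.

5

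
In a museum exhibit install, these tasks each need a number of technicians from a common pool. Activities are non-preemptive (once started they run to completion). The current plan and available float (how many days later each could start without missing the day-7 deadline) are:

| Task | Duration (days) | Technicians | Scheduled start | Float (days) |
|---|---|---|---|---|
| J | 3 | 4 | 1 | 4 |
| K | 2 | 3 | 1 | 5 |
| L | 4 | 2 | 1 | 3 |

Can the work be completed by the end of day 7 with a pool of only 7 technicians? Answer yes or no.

Schedule J@1, K@4, L@4: d1:4  d2:4  d3:4  d4:5  d5:5  d6:2  d7:2 — peak 5 ≤ 7.

yes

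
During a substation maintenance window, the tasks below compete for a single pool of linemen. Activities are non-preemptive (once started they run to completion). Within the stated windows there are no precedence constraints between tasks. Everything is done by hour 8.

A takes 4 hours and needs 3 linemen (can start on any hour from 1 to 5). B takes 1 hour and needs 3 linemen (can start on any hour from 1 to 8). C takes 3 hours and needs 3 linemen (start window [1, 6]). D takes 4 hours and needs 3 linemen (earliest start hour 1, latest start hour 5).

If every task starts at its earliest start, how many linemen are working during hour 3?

9

At early start, hour 3 has: A, C, D.
Demand: 3 + 3 + 3 = 9.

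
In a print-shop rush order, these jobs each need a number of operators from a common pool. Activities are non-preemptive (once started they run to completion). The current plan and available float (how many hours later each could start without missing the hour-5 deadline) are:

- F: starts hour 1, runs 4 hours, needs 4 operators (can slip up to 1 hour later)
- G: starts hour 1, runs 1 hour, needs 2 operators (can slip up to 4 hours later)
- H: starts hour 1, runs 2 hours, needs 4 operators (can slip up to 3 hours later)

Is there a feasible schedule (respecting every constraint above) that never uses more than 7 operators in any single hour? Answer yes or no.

The minimum achievable peak is 8; 7 < 8, so no feasible schedule stays within the cap.

no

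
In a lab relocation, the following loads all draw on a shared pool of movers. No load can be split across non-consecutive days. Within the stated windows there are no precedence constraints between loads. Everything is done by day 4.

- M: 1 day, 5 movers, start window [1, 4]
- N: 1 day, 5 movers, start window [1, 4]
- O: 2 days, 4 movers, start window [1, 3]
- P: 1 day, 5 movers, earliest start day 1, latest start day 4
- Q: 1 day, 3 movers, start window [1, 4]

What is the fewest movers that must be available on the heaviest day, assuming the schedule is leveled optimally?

Early-start (M@1, N@1, O@1, P@1, Q@1) gives peak 22: d1:22  d2:4  d3:0  d4:0.
Shift N→2, P→3, Q→3.
Schedule M@1, N@2, O@1, P@3, Q@3: d1:9  d2:9  d3:8  d4:0 — peak 9.

9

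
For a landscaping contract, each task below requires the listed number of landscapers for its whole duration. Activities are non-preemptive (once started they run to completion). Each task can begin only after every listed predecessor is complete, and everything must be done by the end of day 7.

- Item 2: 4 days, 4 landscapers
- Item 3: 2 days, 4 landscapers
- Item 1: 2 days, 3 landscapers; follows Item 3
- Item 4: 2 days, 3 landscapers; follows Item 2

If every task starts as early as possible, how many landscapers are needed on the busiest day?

Early-start schedule: Item 2@1, Item 3@1, Item 1@3, Item 4@5.
Load per day: day 1: 8, day 2: 8, day 3: 7, day 4: 7, day 5: 3, day 6: 3, day 7: 0.
Peak is 8.

8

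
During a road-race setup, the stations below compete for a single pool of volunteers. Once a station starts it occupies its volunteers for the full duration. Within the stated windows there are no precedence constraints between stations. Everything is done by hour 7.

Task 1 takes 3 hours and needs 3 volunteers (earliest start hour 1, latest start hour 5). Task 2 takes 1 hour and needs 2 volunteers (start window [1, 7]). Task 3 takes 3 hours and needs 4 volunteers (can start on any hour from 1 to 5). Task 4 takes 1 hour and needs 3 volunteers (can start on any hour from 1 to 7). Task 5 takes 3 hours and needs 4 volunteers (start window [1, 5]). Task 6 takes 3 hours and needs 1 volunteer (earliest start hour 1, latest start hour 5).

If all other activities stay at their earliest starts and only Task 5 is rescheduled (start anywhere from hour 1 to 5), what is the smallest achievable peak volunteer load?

Task 5@1: h1:17  h2:12  h3:12  h4:0  h5:0  h6:0  h7:0 → peak 17
Task 5@2: h1:13  h2:12  h3:12  h4:4  h5:0  h6:0  h7:0 → peak 13
Task 5@3: h1:13  h2:8  h3:12  h4:4  h5:4  h6:0  h7:0 → peak 13
Task 5@4: h1:13  h2:8  h3:8  h4:4  h5:4  h6:4  h7:0 → peak 13
Task 5@5: h1:13  h2:8  h3:8  h4:0  h5:4  h6:4  h7:4 → peak 13
Best is Task 5@2, peak 13.

13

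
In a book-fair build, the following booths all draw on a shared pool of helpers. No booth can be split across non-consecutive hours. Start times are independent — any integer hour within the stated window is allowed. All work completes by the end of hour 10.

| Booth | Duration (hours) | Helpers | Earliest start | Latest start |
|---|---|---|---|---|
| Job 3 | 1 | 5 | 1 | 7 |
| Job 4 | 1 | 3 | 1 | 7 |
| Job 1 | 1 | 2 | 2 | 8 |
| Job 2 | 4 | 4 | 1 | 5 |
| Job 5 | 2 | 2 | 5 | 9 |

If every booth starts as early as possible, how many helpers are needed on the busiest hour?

12

Early-start schedule: Job 3@1, Job 4@1, Job 1@2, Job 2@1, Job 5@5.
Load per hour: hour 1: 12, hour 2: 6, hour 3: 4, hour 4: 4, hour 5: 2, hour 6: 2, hour 7: 0, hour 8: 0, hour 9: 0, hour 10: 0.
Peak is 12.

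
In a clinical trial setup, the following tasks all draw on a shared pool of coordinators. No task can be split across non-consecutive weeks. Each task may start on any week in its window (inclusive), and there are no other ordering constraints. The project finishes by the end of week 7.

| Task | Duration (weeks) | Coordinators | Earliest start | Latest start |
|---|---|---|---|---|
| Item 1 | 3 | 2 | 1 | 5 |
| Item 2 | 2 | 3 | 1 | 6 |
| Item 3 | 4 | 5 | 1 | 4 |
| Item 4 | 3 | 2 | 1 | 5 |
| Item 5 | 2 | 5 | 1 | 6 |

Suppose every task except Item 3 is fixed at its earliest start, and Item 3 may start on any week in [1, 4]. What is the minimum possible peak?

12

Item 3@1: w1:17  w2:17  w3:9  w4:5  w5:0  w6:0  w7:0 → peak 17
Item 3@2: w1:12  w2:17  w3:9  w4:5  w5:5  w6:0  w7:0 → peak 17
Item 3@3: w1:12  w2:12  w3:9  w4:5  w5:5  w6:5  w7:0 → peak 12
Item 3@4: w1:12  w2:12  w3:4  w4:5  w5:5  w6:5  w7:5 → peak 12
Best is Item 3@3, peak 12.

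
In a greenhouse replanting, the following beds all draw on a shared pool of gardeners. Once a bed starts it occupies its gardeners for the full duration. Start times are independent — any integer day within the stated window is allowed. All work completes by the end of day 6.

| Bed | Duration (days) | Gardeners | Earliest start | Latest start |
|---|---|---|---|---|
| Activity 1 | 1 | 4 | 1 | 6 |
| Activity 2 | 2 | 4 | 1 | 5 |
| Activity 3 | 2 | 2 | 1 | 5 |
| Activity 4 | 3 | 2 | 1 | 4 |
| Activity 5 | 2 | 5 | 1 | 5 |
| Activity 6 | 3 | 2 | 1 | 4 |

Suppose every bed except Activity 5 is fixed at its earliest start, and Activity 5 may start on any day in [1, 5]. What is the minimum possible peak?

14

Activity 5@1: d1:19  d2:15  d3:4  d4:0  d5:0  d6:0 → peak 19
Activity 5@2: d1:14  d2:15  d3:9  d4:0  d5:0  d6:0 → peak 15
Activity 5@3: d1:14  d2:10  d3:9  d4:5  d5:0  d6:0 → peak 14
Activity 5@4: d1:14  d2:10  d3:4  d4:5  d5:5  d6:0 → peak 14
Activity 5@5: d1:14  d2:10  d3:4  d4:0  d5:5  d6:5 → peak 14
Best is Activity 5@3, peak 14.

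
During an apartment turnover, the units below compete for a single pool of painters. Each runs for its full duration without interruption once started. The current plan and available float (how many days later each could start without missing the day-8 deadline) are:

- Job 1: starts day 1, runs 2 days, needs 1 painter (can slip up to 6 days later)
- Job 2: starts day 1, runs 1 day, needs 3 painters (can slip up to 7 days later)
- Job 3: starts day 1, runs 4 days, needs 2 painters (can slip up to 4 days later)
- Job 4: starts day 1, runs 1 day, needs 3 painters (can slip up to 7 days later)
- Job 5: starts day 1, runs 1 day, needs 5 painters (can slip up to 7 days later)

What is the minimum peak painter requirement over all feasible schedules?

Early-start (Job 1@1, Job 2@1, Job 3@1, Job 4@1, Job 5@1) gives peak 14: d1:14  d2:3  d3:2  d4:2  d5:0  d6:0  d7:0  d8:0.
Shift Job 3→2, Job 4→3, Job 5→6.
Schedule Job 1@1, Job 2@1, Job 3@2, Job 4@3, Job 5@6: d1:4  d2:3  d3:5  d4:2  d5:2  d6:5  d7:0  d8:0 — peak 5.

5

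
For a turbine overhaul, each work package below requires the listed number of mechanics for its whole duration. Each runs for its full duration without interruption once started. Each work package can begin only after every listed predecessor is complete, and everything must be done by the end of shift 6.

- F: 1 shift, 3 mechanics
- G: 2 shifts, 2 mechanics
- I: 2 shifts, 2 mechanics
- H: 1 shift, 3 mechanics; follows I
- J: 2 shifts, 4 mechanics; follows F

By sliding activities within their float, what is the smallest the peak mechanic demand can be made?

4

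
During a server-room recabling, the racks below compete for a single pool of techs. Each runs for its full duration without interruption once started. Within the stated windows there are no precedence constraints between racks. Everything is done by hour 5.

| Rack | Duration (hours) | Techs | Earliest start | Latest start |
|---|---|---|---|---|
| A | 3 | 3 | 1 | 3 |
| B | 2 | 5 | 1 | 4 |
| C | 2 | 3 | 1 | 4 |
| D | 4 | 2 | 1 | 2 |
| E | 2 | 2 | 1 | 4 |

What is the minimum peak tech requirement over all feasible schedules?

9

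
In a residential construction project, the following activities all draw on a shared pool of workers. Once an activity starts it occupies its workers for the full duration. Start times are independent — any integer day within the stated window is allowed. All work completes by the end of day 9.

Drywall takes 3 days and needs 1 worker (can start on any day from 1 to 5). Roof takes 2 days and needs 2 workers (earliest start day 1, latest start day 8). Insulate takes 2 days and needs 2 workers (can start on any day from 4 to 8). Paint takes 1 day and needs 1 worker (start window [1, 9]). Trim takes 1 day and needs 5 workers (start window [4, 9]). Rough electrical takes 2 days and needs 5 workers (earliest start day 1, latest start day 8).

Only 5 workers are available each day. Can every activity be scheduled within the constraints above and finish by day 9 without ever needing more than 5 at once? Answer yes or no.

yes

Schedule Drywall@1, Roof@1, Insulate@4, Paint@1, Trim@6, Rough electrical@7: d1:4  d2:3  d3:1  d4:2  d5:2  d6:5  d7:5  d8:5  d9:0 — peak 5 ≤ 5.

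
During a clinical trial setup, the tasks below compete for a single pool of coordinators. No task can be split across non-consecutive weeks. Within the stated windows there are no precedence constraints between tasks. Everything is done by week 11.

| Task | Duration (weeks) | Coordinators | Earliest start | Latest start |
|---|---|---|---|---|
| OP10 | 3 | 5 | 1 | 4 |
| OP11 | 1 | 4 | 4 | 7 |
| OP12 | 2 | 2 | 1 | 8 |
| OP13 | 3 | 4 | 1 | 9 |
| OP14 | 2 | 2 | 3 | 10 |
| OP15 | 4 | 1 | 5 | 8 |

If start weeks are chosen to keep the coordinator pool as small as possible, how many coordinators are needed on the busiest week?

Early-start (OP10@1, OP11@4, OP12@1, OP13@1, OP14@3, OP15@5) gives peak 11: w1:11  w2:11  w3:11  w4:6  w5:1  w6:1  w7:1  w8:1  w9:0  w10:0  w11:0.
Shift OP12→5, OP13→7, OP14→5.
Schedule OP10@1, OP11@4, OP12@5, OP13@7, OP14@5, OP15@5: w1:5  w2:5  w3:5  w4:4  w5:5  w6:5  w7:5  w8:5  w9:4  w10:0  w11:0 — peak 5.

5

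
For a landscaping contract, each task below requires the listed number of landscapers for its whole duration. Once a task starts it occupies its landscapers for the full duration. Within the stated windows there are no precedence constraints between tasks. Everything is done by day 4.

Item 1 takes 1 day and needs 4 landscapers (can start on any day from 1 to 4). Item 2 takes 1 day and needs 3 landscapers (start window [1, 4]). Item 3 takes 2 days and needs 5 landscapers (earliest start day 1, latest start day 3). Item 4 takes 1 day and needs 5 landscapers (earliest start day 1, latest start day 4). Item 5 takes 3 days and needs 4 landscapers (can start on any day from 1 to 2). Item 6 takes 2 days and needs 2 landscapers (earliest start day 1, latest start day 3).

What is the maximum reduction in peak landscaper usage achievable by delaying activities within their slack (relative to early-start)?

13

Early-start peak: d1:23  d2:11  d3:4  d4:0 ⇒ 23.
Leveled (Item 1@1, Item 2@2, Item 3@3, Item 4@4, Item 5@1, Item 6@1): d1:10  d2:9  d3:9  d4:10 ⇒ 10.
Reduction 23 − 10 = 13.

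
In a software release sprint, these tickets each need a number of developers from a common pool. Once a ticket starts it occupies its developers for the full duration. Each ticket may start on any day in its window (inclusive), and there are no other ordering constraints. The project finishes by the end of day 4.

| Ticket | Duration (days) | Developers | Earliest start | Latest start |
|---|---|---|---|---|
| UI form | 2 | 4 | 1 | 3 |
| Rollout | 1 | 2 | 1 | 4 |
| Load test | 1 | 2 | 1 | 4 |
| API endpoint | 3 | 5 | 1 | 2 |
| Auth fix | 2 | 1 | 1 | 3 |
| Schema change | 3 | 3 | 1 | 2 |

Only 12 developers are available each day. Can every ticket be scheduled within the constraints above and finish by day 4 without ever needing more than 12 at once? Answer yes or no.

Schedule UI form@1, Rollout@1, Load test@1, API endpoint@2, Auth fix@3, Schema change@1: d1:11  d2:12  d3:9  d4:6 — peak 12 ≤ 12.

yes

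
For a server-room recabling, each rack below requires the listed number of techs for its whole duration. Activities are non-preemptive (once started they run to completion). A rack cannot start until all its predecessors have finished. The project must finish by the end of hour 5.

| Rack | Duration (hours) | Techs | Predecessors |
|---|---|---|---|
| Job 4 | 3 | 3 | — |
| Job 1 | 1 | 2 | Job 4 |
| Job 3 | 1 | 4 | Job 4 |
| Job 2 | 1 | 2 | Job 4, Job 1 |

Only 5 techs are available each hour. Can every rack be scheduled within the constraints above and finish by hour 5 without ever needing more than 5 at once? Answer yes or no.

no

The minimum achievable peak is 6; 5 < 6, so no feasible schedule stays within the cap.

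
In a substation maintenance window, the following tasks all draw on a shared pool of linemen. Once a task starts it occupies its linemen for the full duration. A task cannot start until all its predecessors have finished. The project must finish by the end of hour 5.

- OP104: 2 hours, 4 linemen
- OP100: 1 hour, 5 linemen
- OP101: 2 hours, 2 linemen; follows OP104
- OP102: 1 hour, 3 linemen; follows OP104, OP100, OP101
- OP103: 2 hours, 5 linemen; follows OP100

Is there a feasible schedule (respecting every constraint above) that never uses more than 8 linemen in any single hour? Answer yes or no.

yes

Schedule OP104@1, OP100@3, OP101@3, OP102@5, OP103@4: h1:4  h2:4  h3:7  h4:7  h5:8 — peak 8 ≤ 8.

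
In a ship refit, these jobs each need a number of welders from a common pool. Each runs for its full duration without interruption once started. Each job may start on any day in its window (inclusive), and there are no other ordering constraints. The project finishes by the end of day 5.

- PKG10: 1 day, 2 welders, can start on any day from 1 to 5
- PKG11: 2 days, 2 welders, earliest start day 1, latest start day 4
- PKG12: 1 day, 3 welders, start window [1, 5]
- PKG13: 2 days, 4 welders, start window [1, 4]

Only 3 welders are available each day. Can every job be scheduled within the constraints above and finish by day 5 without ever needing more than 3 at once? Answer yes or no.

Total welder-days = 17; over 5 days the average is 17/5 > 3, so some day must exceed 3.

no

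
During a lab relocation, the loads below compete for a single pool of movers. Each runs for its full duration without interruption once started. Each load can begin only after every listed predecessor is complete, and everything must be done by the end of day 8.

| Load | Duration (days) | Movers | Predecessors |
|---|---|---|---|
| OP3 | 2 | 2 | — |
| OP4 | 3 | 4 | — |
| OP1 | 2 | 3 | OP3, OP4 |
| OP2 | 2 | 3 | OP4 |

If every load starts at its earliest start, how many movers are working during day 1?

At early start, day 1 has: OP3, OP4.
Demand: 2 + 4 = 6.

6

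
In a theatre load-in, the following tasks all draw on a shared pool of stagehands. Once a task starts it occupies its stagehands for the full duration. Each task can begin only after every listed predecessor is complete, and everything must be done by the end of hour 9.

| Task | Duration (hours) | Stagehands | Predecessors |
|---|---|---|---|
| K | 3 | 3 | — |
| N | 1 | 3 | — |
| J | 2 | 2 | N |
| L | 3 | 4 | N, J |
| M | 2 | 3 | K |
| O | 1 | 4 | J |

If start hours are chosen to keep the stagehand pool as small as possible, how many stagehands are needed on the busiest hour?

6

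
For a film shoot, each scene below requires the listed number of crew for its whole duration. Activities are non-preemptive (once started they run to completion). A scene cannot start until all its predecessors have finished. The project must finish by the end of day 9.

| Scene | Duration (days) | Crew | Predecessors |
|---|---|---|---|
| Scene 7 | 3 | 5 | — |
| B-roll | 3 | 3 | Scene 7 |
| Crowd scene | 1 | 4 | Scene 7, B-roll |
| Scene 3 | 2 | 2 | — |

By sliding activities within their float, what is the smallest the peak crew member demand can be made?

5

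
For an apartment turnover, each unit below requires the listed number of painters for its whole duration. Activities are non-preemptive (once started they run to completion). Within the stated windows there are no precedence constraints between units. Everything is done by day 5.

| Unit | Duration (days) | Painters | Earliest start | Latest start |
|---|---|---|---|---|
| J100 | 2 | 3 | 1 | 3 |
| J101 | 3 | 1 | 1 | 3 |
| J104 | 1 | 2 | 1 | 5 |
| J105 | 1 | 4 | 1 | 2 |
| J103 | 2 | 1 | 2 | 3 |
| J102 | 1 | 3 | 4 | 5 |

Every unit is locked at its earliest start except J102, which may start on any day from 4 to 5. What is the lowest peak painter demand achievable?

10

J102@4: d1:10  d2:5  d3:2  d4:3  d5:0 → peak 10
J102@5: d1:10  d2:5  d3:2  d4:0  d5:3 → peak 10
Best is J102@4, peak 10.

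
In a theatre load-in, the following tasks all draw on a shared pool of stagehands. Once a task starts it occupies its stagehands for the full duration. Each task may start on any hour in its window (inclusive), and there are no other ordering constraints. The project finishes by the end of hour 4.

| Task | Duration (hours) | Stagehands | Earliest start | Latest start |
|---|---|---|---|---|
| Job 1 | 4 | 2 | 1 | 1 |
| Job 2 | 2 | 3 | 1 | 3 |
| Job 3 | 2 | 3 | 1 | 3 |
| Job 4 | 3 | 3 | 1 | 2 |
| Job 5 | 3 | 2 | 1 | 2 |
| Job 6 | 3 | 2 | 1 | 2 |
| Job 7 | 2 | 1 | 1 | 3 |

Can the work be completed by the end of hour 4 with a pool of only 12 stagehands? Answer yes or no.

no

The minimum achievable peak is 13; 12 < 13, so no feasible schedule stays within the cap.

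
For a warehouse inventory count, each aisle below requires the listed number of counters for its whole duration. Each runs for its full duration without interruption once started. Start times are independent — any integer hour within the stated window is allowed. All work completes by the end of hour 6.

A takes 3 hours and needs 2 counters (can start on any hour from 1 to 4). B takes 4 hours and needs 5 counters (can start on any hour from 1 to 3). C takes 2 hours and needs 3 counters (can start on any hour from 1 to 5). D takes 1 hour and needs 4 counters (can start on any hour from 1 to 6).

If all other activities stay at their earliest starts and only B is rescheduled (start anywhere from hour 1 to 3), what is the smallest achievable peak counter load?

9

B@1: h1:14  h2:10  h3:7  h4:5  h5:0  h6:0 → peak 14
B@2: h1:9  h2:10  h3:7  h4:5  h5:5  h6:0 → peak 10
B@3: h1:9  h2:5  h3:7  h4:5  h5:5  h6:5 → peak 9
Best is B@3, peak 9.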